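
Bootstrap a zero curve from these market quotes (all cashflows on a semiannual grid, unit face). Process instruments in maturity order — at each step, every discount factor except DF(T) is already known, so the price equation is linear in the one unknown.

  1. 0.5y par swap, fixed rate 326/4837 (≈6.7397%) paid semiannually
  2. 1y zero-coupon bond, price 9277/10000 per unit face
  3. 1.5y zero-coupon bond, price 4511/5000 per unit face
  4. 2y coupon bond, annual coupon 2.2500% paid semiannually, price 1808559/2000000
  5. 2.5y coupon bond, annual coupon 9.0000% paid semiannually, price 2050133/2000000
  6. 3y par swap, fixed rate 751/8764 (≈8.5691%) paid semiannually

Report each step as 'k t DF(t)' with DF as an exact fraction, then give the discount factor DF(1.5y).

step 1 [0.5y] swap r/2=163/4837: DF=(1 − 163/4837·(0))/(1+163/4837) = 4837/5000 ≈ 0.967400
step 2 [1y] zero: DF = P = 9277/10000 ≈ 0.927700
step 3 [1.5y] zero: DF = P = 4511/5000 ≈ 0.902200
step 4 [2y] bond c/2=9/800: DF=(1808559/2000000 − 9/800·(0.967400+0.927700+0.902200))/(1+9/800) = 8631/10000 ≈ 0.863100
step 5 [2.5y] bond c/2=9/200: DF=(2050133/2000000 − 9/200·(0.967400+0.927700+0.902200+0.863100))/(1+9/200) = 8233/10000 ≈ 0.823300
step 6 [3y] swap r/2=751/17528: DF=(1 − 751/17528·(0.967400+0.927700+0.902200+0.863100+0.823300))/(1+751/17528) = 7747/10000 ≈ 0.774700

1 1/2 4837/5000
2 1 9277/10000
3 3/2 4511/5000
4 2 8631/10000
5 5/2 8233/10000
6 3 7747/10000
DF(1.5y) = 4511/5000 ≈ 0.902200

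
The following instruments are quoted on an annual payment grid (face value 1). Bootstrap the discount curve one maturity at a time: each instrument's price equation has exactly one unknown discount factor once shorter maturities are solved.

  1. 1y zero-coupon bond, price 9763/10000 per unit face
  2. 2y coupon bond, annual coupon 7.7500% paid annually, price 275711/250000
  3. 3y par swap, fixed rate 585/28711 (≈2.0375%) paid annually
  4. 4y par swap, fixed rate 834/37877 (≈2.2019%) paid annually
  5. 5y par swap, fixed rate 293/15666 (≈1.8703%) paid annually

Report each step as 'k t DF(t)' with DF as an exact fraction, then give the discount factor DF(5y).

step 1 [1y] zero: DF = P = 9763/10000 ≈ 0.976300
step 2 [2y] bond c/1=31/400: DF=(275711/250000 − 31/400·(0.976300))/(1+31/400) = 9533/10000 ≈ 0.953300
step 3 [3y] swap r/1=585/28711: DF=(1 − 585/28711·(0.976300+0.953300))/(1+585/28711) = 1883/2000 ≈ 0.941500
step 4 [4y] swap r/1=834/37877: DF=(1 − 834/37877·(0.976300+0.953300+0.941500))/(1+834/37877) = 4583/5000 ≈ 0.916600
step 5 [5y] swap r/1=293/15666: DF=(1 − 293/15666·(0.976300+0.953300+0.941500+0.916600))/(1+293/15666) = 9121/10000 ≈ 0.912100

1 1 9763/10000
2 2 9533/10000
3 3 1883/2000
4 4 4583/5000
5 5 9121/10000
DF(5y) = 9121/10000 ≈ 0.912100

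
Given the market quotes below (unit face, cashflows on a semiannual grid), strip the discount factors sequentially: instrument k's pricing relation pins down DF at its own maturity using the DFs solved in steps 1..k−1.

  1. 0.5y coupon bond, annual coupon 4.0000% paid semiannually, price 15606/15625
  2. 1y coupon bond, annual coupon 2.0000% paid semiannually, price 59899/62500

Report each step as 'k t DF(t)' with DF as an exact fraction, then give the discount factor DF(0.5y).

1 1/2 612/625
2 1 587/625
DF(0.5y) = 612/625 ≈ 0.979200

step 1 [0.5y] bond c/2=1/50: DF=(15606/15625 − 1/50·(0))/(1+1/50) = 612/625 ≈ 0.979200
step 2 [1y] bond c/2=1/100: DF=(59899/62500 − 1/100·(0.979200))/(1+1/100) = 587/625 ≈ 0.939200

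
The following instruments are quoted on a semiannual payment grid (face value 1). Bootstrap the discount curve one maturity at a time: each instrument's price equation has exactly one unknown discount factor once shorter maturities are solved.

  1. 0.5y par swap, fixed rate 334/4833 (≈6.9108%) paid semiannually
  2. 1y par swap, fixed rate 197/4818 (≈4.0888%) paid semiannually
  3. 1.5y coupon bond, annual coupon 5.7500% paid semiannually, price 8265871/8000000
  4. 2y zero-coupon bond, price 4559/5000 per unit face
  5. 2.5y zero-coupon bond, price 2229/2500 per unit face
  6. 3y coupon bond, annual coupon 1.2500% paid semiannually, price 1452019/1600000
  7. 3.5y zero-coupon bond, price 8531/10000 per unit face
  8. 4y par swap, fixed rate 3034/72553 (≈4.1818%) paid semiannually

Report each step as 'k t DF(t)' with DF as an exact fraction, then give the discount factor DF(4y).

1 1/2 4833/5000
2 1 4803/5000
3 3/2 1901/2000
4 2 4559/5000
5 5/2 2229/2500
6 3 1091/1250
7 7/2 8531/10000
8 4 8483/10000
DF(4y) = 8483/10000 ≈ 0.848300

step 1 [0.5y] swap r/2=167/4833: DF=(1 − 167/4833·(0))/(1+167/4833) = 4833/5000 ≈ 0.966600
step 2 [1y] swap r/2=197/9636: DF=(1 − 197/9636·(0.966600))/(1+197/9636) = 4803/5000 ≈ 0.960600
step 3 [1.5y] bond c/2=23/800: DF=(8265871/8000000 − 23/800·(0.966600+0.960600))/(1+23/800) = 1901/2000 ≈ 0.950500
step 4 [2y] zero: DF = P = 4559/5000 ≈ 0.911800
step 5 [2.5y] zero: DF = P = 2229/2500 ≈ 0.891600
step 6 [3y] bond c/2=1/160: DF=(1452019/1600000 − 1/160·(0.966600+0.960600+0.950500+0.911800+0.891600))/(1+1/160) = 1091/1250 ≈ 0.872800
step 7 [3.5y] zero: DF = P = 8531/10000 ≈ 0.853100
step 8 [4y] swap r/2=1517/72553: DF=(1 − 1517/72553·(0.966600+0.960600+0.950500+0.911800+0.891600+0.872800+0.853100))/(1+1517/72553) = 8483/10000 ≈ 0.848300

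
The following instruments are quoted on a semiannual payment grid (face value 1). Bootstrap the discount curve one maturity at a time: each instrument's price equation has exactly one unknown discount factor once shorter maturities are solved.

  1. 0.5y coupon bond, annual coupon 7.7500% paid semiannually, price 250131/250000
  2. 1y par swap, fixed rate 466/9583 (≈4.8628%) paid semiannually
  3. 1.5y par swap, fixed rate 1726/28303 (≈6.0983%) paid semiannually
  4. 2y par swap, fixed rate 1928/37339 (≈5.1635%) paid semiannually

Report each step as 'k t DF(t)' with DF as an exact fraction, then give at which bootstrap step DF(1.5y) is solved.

step 1 [0.5y] bond c/2=31/800: DF=(250131/250000 − 31/800·(0))/(1+31/800) = 602/625 ≈ 0.963200
step 2 [1y] swap r/2=233/9583: DF=(1 − 233/9583·(0.963200))/(1+233/9583) = 4767/5000 ≈ 0.953400
step 3 [1.5y] swap r/2=863/28303: DF=(1 − 863/28303·(0.963200+0.953400))/(1+863/28303) = 9137/10000 ≈ 0.913700
step 4 [2y] swap r/2=964/37339: DF=(1 − 964/37339·(0.963200+0.953400+0.913700))/(1+964/37339) = 2259/2500 ≈ 0.903600

1 1/2 602/625
2 1 4767/5000
3 3/2 9137/10000
4 2 2259/2500
DF(1.5y) is solved at step 3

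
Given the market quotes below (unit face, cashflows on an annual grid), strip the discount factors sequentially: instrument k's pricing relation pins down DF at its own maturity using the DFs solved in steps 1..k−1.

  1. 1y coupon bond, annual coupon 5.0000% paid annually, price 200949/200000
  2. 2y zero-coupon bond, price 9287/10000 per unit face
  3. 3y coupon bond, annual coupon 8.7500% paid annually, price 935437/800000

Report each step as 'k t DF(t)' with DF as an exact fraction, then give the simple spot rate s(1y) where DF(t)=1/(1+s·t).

step 1 [1y] bond c/1=1/20: DF=(200949/200000 − 1/20·(0))/(1+1/20) = 9569/10000 ≈ 0.956900
step 2 [2y] zero: DF = P = 9287/10000 ≈ 0.928700
step 3 [3y] bond c/1=7/80: DF=(935437/800000 − 7/80·(0.956900+0.928700))/(1+7/80) = 1847/2000 ≈ 0.923500

1 1 9569/10000
2 2 9287/10000
3 3 1847/2000
s(1y) = (1/(9569/10000) − 1)/(1) = 431/9569 ≈ 4.5041%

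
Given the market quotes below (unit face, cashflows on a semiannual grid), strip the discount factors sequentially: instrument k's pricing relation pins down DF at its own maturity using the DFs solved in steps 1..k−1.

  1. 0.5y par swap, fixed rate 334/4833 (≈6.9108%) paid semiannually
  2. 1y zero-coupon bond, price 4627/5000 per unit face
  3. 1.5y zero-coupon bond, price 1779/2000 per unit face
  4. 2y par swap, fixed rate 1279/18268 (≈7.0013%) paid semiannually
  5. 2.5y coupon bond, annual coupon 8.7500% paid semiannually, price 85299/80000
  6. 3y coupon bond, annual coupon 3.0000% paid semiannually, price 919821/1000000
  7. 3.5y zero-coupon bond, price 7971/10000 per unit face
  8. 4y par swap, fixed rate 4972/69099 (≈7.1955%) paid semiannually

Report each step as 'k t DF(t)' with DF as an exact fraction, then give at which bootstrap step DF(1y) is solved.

step 1 [0.5y] swap r/2=167/4833: DF=(1 − 167/4833·(0))/(1+167/4833) = 4833/5000 ≈ 0.966600
step 2 [1y] zero: DF = P = 4627/5000 ≈ 0.925400
step 3 [1.5y] zero: DF = P = 1779/2000 ≈ 0.889500
step 4 [2y] swap r/2=1279/36536: DF=(1 − 1279/36536·(0.966600+0.925400+0.889500))/(1+1279/36536) = 8721/10000 ≈ 0.872100
step 5 [2.5y] bond c/2=7/160: DF=(85299/80000 − 7/160·(0.966600+0.925400+0.889500+0.872100))/(1+7/160) = 2171/2500 ≈ 0.868400
step 6 [3y] bond c/2=3/200: DF=(919821/1000000 − 3/200·(0.966600+0.925400+0.889500+0.872100+0.868400))/(1+3/200) = 4197/5000 ≈ 0.839400
step 7 [3.5y] zero: DF = P = 7971/10000 ≈ 0.797100
step 8 [4y] swap r/2=2486/69099: DF=(1 − 2486/69099·(0.966600+0.925400+0.889500+0.872100+0.868400+0.839400+0.797100))/(1+2486/69099) = 3757/5000 ≈ 0.751400

1 1/2 4833/5000
2 1 4627/5000
3 3/2 1779/2000
4 2 8721/10000
5 5/2 2171/2500
6 3 4197/5000
7 7/2 7971/10000
8 4 3757/5000
DF(1y) is solved at step 2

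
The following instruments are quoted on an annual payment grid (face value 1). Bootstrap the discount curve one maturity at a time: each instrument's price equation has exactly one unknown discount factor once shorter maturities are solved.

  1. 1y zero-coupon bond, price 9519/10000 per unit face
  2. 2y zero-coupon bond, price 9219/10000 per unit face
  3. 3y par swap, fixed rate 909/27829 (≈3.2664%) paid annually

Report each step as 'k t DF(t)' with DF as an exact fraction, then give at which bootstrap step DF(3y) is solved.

step 1 [1y] zero: DF = P = 9519/10000 ≈ 0.951900
step 2 [2y] zero: DF = P = 9219/10000 ≈ 0.921900
step 3 [3y] swap r/1=909/27829: DF=(1 − 909/27829·(0.951900+0.921900))/(1+909/27829) = 9091/10000 ≈ 0.909100

1 1 9519/10000
2 2 9219/10000
3 3 9091/10000
DF(3y) is solved at step 3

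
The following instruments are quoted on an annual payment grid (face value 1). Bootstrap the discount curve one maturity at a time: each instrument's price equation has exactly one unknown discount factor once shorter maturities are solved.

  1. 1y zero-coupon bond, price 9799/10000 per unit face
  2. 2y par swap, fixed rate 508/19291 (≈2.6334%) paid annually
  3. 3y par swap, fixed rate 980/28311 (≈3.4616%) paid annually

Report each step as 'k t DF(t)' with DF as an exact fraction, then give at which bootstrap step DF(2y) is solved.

1 1 9799/10000
2 2 2373/2500
3 3 451/500
DF(2y) is solved at step 2

step 1 [1y] zero: DF = P = 9799/10000 ≈ 0.979900
step 2 [2y] swap r/1=508/19291: DF=(1 − 508/19291·(0.979900))/(1+508/19291) = 2373/2500 ≈ 0.949200
step 3 [3y] swap r/1=980/28311: DF=(1 − 980/28311·(0.979900+0.949200))/(1+980/28311) = 451/500 ≈ 0.902000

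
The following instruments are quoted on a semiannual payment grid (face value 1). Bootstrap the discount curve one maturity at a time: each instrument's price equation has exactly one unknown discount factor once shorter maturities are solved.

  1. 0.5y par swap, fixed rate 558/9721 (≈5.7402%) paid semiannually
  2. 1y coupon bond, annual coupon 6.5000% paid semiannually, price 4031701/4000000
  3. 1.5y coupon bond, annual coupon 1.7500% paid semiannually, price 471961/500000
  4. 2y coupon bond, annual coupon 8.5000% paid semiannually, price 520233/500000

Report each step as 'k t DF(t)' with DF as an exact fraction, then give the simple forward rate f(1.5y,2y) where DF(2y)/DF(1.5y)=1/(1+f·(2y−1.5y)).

1 1/2 9721/10000
2 1 591/625
3 3/2 9191/10000
4 2 1103/1250
f(1.5y,2y) = ((9191/10000)/(1103/1250) − 1)/(1/2) = 367/4412 ≈ 8.3182%

step 1 [0.5y] swap r/2=279/9721: DF=(1 − 279/9721·(0))/(1+279/9721) = 9721/10000 ≈ 0.972100
step 2 [1y] bond c/2=13/400: DF=(4031701/4000000 − 13/400·(0.972100))/(1+13/400) = 591/625 ≈ 0.945600
step 3 [1.5y] bond c/2=7/800: DF=(471961/500000 − 7/800·(0.972100+0.945600))/(1+7/800) = 9191/10000 ≈ 0.919100
step 4 [2y] bond c/2=17/400: DF=(520233/500000 − 17/400·(0.972100+0.945600+0.919100))/(1+17/400) = 1103/1250 ≈ 0.882400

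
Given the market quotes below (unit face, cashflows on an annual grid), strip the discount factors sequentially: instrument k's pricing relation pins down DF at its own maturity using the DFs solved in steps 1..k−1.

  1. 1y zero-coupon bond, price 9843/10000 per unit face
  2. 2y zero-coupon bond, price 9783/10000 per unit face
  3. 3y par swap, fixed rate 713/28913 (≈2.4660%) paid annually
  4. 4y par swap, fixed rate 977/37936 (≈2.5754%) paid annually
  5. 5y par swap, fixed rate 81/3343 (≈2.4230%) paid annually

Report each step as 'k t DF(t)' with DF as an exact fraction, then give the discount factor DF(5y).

1 1 9843/10000
2 2 9783/10000
3 3 9287/10000
4 4 9023/10000
5 5 4433/5000
DF(5y) = 4433/5000 ≈ 0.886600

step 1 [1y] zero: DF = P = 9843/10000 ≈ 0.984300
step 2 [2y] zero: DF = P = 9783/10000 ≈ 0.978300
step 3 [3y] swap r/1=713/28913: DF=(1 − 713/28913·(0.984300+0.978300))/(1+713/28913) = 9287/10000 ≈ 0.928700
step 4 [4y] swap r/1=977/37936: DF=(1 − 977/37936·(0.984300+0.978300+0.928700))/(1+977/37936) = 9023/10000 ≈ 0.902300
step 5 [5y] swap r/1=81/3343: DF=(1 − 81/3343·(0.984300+0.978300+0.928700+0.902300))/(1+81/3343) = 4433/5000 ≈ 0.886600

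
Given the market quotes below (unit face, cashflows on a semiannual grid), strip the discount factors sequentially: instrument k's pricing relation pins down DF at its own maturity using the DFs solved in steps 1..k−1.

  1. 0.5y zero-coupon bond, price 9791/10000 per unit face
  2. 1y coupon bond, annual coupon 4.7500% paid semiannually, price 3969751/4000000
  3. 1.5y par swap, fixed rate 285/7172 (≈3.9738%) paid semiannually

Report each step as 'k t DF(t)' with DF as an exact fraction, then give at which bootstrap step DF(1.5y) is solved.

step 1 [0.5y] zero: DF = P = 9791/10000 ≈ 0.979100
step 2 [1y] bond c/2=19/800: DF=(3969751/4000000 − 19/800·(0.979100))/(1+19/800) = 9467/10000 ≈ 0.946700
step 3 [1.5y] swap r/2=285/14344: DF=(1 − 285/14344·(0.979100+0.946700))/(1+285/14344) = 943/1000 ≈ 0.943000

1 1/2 9791/10000
2 1 9467/10000
3 3/2 943/1000
DF(1.5y) is solved at step 3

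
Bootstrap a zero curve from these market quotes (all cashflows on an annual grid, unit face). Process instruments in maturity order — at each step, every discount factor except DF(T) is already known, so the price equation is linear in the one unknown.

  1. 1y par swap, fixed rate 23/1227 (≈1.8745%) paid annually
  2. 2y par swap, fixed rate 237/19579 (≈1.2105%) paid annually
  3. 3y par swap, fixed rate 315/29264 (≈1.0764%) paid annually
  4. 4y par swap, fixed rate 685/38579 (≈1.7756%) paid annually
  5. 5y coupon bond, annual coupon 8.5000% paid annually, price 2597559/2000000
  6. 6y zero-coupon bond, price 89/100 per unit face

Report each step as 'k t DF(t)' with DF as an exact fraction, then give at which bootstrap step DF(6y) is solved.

step 1 [1y] swap r/1=23/1227: DF=(1 − 23/1227·(0))/(1+23/1227) = 1227/1250 ≈ 0.981600
step 2 [2y] swap r/1=237/19579: DF=(1 − 237/19579·(0.981600))/(1+237/19579) = 9763/10000 ≈ 0.976300
step 3 [3y] swap r/1=315/29264: DF=(1 − 315/29264·(0.981600+0.976300))/(1+315/29264) = 1937/2000 ≈ 0.968500
step 4 [4y] swap r/1=685/38579: DF=(1 − 685/38579·(0.981600+0.976300+0.968500))/(1+685/38579) = 1863/2000 ≈ 0.931500
step 5 [5y] bond c/1=17/200: DF=(2597559/2000000 − 17/200·(0.981600+0.976300+0.968500+0.931500))/(1+17/200) = 2237/2500 ≈ 0.894800
step 6 [6y] zero: DF = P = 89/100 ≈ 0.890000

1 1 1227/1250
2 2 9763/10000
3 3 1937/2000
4 4 1863/2000
5 5 2237/2500
6 6 89/100
DF(6y) is solved at step 6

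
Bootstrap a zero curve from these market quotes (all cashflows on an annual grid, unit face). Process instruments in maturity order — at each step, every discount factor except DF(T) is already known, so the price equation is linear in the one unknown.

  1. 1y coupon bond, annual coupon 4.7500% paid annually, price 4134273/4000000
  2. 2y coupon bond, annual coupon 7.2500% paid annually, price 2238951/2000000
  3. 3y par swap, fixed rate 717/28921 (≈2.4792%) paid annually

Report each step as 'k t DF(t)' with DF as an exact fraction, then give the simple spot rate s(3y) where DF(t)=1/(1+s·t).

1 1 9867/10000
2 2 9771/10000
3 3 9283/10000
s(3y) = (1/(9283/10000) − 1)/(3) = 239/9283 ≈ 2.5746%

step 1 [1y] bond c/1=19/400: DF=(4134273/4000000 − 19/400·(0))/(1+19/400) = 9867/10000 ≈ 0.986700
step 2 [2y] bond c/1=29/400: DF=(2238951/2000000 − 29/400·(0.986700))/(1+29/400) = 9771/10000 ≈ 0.977100
step 3 [3y] swap r/1=717/28921: DF=(1 − 717/28921·(0.986700+0.977100))/(1+717/28921) = 9283/10000 ≈ 0.928300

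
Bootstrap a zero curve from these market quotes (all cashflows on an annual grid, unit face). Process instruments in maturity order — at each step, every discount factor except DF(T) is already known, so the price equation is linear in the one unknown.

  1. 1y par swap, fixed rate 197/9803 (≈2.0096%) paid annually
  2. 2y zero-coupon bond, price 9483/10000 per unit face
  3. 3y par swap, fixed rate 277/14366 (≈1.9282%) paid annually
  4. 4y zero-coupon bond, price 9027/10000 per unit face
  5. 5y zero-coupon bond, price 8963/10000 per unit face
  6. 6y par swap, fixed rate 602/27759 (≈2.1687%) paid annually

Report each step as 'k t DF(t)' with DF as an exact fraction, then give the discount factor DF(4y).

1 1 9803/10000
2 2 9483/10000
3 3 4723/5000
4 4 9027/10000
5 5 8963/10000
6 6 2199/2500
DF(4y) = 9027/10000 ≈ 0.902700

step 1 [1y] swap r/1=197/9803: DF=(1 − 197/9803·(0))/(1+197/9803) = 9803/10000 ≈ 0.980300
step 2 [2y] zero: DF = P = 9483/10000 ≈ 0.948300
step 3 [3y] swap r/1=277/14366: DF=(1 − 277/14366·(0.980300+0.948300))/(1+277/14366) = 4723/5000 ≈ 0.944600
step 4 [4y] zero: DF = P = 9027/10000 ≈ 0.902700
step 5 [5y] zero: DF = P = 8963/10000 ≈ 0.896300
step 6 [6y] swap r/1=602/27759: DF=(1 − 602/27759·(0.980300+0.948300+0.944600+0.902700+0.896300))/(1+602/27759) = 2199/2500 ≈ 0.879600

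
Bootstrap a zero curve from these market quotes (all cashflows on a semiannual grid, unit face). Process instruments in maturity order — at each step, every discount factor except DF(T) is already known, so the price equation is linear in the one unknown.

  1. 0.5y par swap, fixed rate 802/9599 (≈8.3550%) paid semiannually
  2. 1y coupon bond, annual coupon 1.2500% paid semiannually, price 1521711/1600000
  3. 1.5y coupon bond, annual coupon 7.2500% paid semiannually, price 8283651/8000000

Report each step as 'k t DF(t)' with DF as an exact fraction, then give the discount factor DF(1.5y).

step 1 [0.5y] swap r/2=401/9599: DF=(1 − 401/9599·(0))/(1+401/9599) = 9599/10000 ≈ 0.959900
step 2 [1y] bond c/2=1/160: DF=(1521711/1600000 − 1/160·(0.959900))/(1+1/160) = 587/625 ≈ 0.939200
step 3 [1.5y] bond c/2=29/800: DF=(8283651/8000000 − 29/800·(0.959900+0.939200))/(1+29/800) = 583/625 ≈ 0.932800

1 1/2 9599/10000
2 1 587/625
3 3/2 583/625
DF(1.5y) = 583/625 ≈ 0.932800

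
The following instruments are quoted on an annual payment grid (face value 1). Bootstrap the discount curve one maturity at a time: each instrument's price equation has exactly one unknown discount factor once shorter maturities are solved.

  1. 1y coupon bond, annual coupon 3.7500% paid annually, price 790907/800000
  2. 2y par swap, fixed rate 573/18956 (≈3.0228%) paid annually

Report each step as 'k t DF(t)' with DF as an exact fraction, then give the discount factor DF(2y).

1 1 9529/10000
2 2 9427/10000
DF(2y) = 9427/10000 ≈ 0.942700

step 1 [1y] bond c/1=3/80: DF=(790907/800000 − 3/80·(0))/(1+3/80) = 9529/10000 ≈ 0.952900
step 2 [2y] swap r/1=573/18956: DF=(1 − 573/18956·(0.952900))/(1+573/18956) = 9427/10000 ≈ 0.942700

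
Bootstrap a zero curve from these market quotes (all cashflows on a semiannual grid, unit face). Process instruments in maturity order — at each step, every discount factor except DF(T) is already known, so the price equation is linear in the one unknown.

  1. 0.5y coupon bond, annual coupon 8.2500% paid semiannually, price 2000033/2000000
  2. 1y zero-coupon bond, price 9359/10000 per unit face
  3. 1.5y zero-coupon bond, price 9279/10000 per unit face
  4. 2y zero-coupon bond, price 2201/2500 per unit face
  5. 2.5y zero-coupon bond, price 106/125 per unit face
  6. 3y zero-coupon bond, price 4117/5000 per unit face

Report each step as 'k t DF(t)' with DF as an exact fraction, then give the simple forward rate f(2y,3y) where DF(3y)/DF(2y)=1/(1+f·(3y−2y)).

1 1/2 2401/2500
2 1 9359/10000
3 3/2 9279/10000
4 2 2201/2500
5 5/2 106/125
6 3 4117/5000
f(2y,3y) = ((2201/2500)/(4117/5000) − 1)/(1) = 285/4117 ≈ 6.9225%

step 1 [0.5y] bond c/2=33/800: DF=(2000033/2000000 − 33/800·(0))/(1+33/800) = 2401/2500 ≈ 0.960400
step 2 [1y] zero: DF = P = 9359/10000 ≈ 0.935900
step 3 [1.5y] zero: DF = P = 9279/10000 ≈ 0.927900
step 4 [2y] zero: DF = P = 2201/2500 ≈ 0.880400
step 5 [2.5y] zero: DF = P = 106/125 ≈ 0.848000
step 6 [3y] zero: DF = P = 4117/5000 ≈ 0.823400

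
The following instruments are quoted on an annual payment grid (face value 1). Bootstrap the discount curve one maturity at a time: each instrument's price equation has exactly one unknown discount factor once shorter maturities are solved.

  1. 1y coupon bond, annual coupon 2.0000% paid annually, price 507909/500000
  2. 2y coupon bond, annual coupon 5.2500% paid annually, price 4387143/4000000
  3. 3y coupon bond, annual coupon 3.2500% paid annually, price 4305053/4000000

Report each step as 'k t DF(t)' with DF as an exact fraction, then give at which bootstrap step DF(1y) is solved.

1 1 9959/10000
2 2 2481/2500
3 3 4899/5000
DF(1y) is solved at step 1

step 1 [1y] bond c/1=1/50: DF=(507909/500000 − 1/50·(0))/(1+1/50) = 9959/10000 ≈ 0.995900
step 2 [2y] bond c/1=21/400: DF=(4387143/4000000 − 21/400·(0.995900))/(1+21/400) = 2481/2500 ≈ 0.992400
step 3 [3y] bond c/1=13/400: DF=(4305053/4000000 − 13/400·(0.995900+0.992400))/(1+13/400) = 4899/5000 ≈ 0.979800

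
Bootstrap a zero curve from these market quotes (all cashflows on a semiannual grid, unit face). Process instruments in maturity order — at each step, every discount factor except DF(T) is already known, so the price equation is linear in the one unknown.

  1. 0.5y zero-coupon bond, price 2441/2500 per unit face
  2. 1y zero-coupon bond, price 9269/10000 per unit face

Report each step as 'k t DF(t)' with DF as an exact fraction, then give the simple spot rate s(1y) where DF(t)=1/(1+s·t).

1 1/2 2441/2500
2 1 9269/10000
s(1y) = (1/(9269/10000) − 1)/(1) = 731/9269 ≈ 7.8865%

step 1 [0.5y] zero: DF = P = 2441/2500 ≈ 0.976400
step 2 [1y] zero: DF = P = 9269/10000 ≈ 0.926900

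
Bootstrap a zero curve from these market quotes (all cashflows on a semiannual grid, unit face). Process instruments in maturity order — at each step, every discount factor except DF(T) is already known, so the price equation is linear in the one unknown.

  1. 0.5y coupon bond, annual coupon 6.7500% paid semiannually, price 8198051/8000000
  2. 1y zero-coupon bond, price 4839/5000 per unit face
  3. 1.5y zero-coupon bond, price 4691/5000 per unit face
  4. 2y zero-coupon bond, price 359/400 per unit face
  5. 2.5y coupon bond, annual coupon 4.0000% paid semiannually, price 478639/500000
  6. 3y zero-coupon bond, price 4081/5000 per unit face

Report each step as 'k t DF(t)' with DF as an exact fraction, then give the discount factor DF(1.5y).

1 1/2 9913/10000
2 1 4839/5000
3 3/2 4691/5000
4 2 359/400
5 5/2 8641/10000
6 3 4081/5000
DF(1.5y) = 4691/5000 ≈ 0.938200

step 1 [0.5y] bond c/2=27/800: DF=(8198051/8000000 − 27/800·(0))/(1+27/800) = 9913/10000 ≈ 0.991300
step 2 [1y] zero: DF = P = 4839/5000 ≈ 0.967800
step 3 [1.5y] zero: DF = P = 4691/5000 ≈ 0.938200
step 4 [2y] zero: DF = P = 359/400 ≈ 0.897500
step 5 [2.5y] bond c/2=1/50: DF=(478639/500000 − 1/50·(0.991300+0.967800+0.938200+0.897500))/(1+1/50) = 8641/10000 ≈ 0.864100
step 6 [3y] zero: DF = P = 4081/5000 ≈ 0.816200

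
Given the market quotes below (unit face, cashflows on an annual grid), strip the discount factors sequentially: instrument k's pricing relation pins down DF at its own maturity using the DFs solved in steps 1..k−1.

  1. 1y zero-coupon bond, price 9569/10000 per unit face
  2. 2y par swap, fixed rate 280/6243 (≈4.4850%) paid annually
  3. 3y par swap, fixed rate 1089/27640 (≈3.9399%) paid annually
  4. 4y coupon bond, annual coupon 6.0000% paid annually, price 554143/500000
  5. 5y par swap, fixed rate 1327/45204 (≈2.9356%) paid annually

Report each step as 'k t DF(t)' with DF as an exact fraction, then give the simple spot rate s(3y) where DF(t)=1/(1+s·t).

1 1 9569/10000
2 2 229/250
3 3 8911/10000
4 4 8891/10000
5 5 8673/10000
s(3y) = (1/(8911/10000) − 1)/(3) = 363/8911 ≈ 4.0736%

step 1 [1y] zero: DF = P = 9569/10000 ≈ 0.956900
step 2 [2y] swap r/1=280/6243: DF=(1 − 280/6243·(0.956900))/(1+280/6243) = 229/250 ≈ 0.916000
step 3 [3y] swap r/1=1089/27640: DF=(1 − 1089/27640·(0.956900+0.916000))/(1+1089/27640) = 8911/10000 ≈ 0.891100
step 4 [4y] bond c/1=3/50: DF=(554143/500000 − 3/50·(0.956900+0.916000+0.891100))/(1+3/50) = 8891/10000 ≈ 0.889100
step 5 [5y] swap r/1=1327/45204: DF=(1 − 1327/45204·(0.956900+0.916000+0.891100+0.889100))/(1+1327/45204) = 8673/10000 ≈ 0.867300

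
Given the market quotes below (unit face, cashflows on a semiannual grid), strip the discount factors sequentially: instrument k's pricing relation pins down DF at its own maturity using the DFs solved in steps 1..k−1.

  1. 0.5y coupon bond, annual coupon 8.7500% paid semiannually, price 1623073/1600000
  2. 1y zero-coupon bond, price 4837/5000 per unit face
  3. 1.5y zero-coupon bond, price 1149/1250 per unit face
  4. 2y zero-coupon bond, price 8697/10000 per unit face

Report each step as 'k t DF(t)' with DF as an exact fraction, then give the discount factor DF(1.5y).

1 1/2 9719/10000
2 1 4837/5000
3 3/2 1149/1250
4 2 8697/10000
DF(1.5y) = 1149/1250 ≈ 0.919200

step 1 [0.5y] bond c/2=7/160: DF=(1623073/1600000 − 7/160·(0))/(1+7/160) = 9719/10000 ≈ 0.971900
step 2 [1y] zero: DF = P = 4837/5000 ≈ 0.967400
step 3 [1.5y] zero: DF = P = 1149/1250 ≈ 0.919200
step 4 [2y] zero: DF = P = 8697/10000 ≈ 0.869700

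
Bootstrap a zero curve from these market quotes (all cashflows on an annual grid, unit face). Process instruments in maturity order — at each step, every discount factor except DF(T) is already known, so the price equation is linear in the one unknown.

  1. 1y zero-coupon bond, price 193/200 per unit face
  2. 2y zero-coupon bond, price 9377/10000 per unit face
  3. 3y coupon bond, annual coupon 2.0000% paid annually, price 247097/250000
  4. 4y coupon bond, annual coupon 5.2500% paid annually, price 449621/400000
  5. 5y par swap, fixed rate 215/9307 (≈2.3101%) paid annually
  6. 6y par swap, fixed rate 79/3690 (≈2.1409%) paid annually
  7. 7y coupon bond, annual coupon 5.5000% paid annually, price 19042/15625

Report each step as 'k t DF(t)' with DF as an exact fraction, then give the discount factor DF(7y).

step 1 [1y] zero: DF = P = 193/200 ≈ 0.965000
step 2 [2y] zero: DF = P = 9377/10000 ≈ 0.937700
step 3 [3y] bond c/1=1/50: DF=(247097/250000 − 1/50·(0.965000+0.937700))/(1+1/50) = 9317/10000 ≈ 0.931700
step 4 [4y] bond c/1=21/400: DF=(449621/400000 − 21/400·(0.965000+0.937700+0.931700))/(1+21/400) = 4633/5000 ≈ 0.926600
step 5 [5y] swap r/1=215/9307: DF=(1 − 215/9307·(0.965000+0.937700+0.931700+0.926600))/(1+215/9307) = 357/400 ≈ 0.892500
step 6 [6y] swap r/1=79/3690: DF=(1 − 79/3690·(0.965000+0.937700+0.931700+0.926600+0.892500))/(1+79/3690) = 1763/2000 ≈ 0.881500
step 7 [7y] bond c/1=11/200: DF=(19042/15625 − 11/200·(0.965000+0.937700+0.931700+0.926600+0.892500+0.881500))/(1+11/200) = 4333/5000 ≈ 0.866600

1 1 193/200
2 2 9377/10000
3 3 9317/10000
4 4 4633/5000
5 5 357/400
6 6 1763/2000
7 7 4333/5000
DF(7y) = 4333/5000 ≈ 0.866600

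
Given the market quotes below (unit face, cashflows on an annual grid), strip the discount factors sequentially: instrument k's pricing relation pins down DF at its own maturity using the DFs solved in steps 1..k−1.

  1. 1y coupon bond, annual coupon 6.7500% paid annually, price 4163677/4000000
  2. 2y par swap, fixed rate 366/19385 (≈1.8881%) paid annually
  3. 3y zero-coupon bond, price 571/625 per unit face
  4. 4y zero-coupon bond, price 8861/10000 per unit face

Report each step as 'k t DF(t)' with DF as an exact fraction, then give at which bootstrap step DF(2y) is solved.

1 1 9751/10000
2 2 4817/5000
3 3 571/625
4 4 8861/10000
DF(2y) is solved at step 2

step 1 [1y] bond c/1=27/400: DF=(4163677/4000000 − 27/400·(0))/(1+27/400) = 9751/10000 ≈ 0.975100
step 2 [2y] swap r/1=366/19385: DF=(1 − 366/19385·(0.975100))/(1+366/19385) = 4817/5000 ≈ 0.963400
step 3 [3y] zero: DF = P = 571/625 ≈ 0.913600
step 4 [4y] zero: DF = P = 8861/10000 ≈ 0.886100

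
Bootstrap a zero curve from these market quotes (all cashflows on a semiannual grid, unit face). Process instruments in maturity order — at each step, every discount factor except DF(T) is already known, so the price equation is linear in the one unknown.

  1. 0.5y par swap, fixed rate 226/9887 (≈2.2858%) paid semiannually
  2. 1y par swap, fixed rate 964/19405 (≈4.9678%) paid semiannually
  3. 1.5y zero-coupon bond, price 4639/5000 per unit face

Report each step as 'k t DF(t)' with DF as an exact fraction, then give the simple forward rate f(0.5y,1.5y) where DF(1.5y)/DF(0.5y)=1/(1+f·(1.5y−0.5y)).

1 1/2 9887/10000
2 1 4759/5000
3 3/2 4639/5000
f(0.5y,1.5y) = ((9887/10000)/(4639/5000) − 1)/(1) = 609/9278 ≈ 6.5639%

step 1 [0.5y] swap r/2=113/9887: DF=(1 − 113/9887·(0))/(1+113/9887) = 9887/10000 ≈ 0.988700
step 2 [1y] swap r/2=482/19405: DF=(1 − 482/19405·(0.988700))/(1+482/19405) = 4759/5000 ≈ 0.951800
step 3 [1.5y] zero: DF = P = 4639/5000 ≈ 0.927800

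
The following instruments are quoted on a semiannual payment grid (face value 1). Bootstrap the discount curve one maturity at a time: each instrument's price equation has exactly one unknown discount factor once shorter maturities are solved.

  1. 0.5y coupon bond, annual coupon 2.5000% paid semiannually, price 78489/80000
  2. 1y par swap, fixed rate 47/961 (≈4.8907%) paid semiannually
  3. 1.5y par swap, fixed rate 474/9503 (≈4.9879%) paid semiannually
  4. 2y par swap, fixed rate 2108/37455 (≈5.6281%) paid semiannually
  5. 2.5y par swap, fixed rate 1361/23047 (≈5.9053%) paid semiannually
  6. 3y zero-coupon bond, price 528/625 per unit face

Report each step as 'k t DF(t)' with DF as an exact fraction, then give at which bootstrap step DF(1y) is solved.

1 1/2 969/1000
2 1 953/1000
3 3/2 9289/10000
4 2 4473/5000
5 5/2 8639/10000
6 3 528/625
DF(1y) is solved at step 2

step 1 [0.5y] bond c/2=1/80: DF=(78489/80000 − 1/80·(0))/(1+1/80) = 969/1000 ≈ 0.969000
step 2 [1y] swap r/2=47/1922: DF=(1 − 47/1922·(0.969000))/(1+47/1922) = 953/1000 ≈ 0.953000
step 3 [1.5y] swap r/2=237/9503: DF=(1 − 237/9503·(0.969000+0.953000))/(1+237/9503) = 9289/10000 ≈ 0.928900
step 4 [2y] swap r/2=1054/37455: DF=(1 − 1054/37455·(0.969000+0.953000+0.928900))/(1+1054/37455) = 4473/5000 ≈ 0.894600
step 5 [2.5y] swap r/2=1361/46094: DF=(1 − 1361/46094·(0.969000+0.953000+0.928900+0.894600))/(1+1361/46094) = 8639/10000 ≈ 0.863900
step 6 [3y] zero: DF = P = 528/625 ≈ 0.844800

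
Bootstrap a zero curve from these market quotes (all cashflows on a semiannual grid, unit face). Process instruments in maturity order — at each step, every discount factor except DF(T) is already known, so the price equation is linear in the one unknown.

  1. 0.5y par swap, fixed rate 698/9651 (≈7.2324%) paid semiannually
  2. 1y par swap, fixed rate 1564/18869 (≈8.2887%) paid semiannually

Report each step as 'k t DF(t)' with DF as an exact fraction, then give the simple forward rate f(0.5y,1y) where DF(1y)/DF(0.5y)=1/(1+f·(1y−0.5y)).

1 1/2 9651/10000
2 1 4609/5000
f(0.5y,1y) = ((9651/10000)/(4609/5000) − 1)/(1/2) = 433/4609 ≈ 9.3947%

step 1 [0.5y] swap r/2=349/9651: DF=(1 − 349/9651·(0))/(1+349/9651) = 9651/10000 ≈ 0.965100
step 2 [1y] swap r/2=782/18869: DF=(1 − 782/18869·(0.965100))/(1+782/18869) = 4609/5000 ≈ 0.921800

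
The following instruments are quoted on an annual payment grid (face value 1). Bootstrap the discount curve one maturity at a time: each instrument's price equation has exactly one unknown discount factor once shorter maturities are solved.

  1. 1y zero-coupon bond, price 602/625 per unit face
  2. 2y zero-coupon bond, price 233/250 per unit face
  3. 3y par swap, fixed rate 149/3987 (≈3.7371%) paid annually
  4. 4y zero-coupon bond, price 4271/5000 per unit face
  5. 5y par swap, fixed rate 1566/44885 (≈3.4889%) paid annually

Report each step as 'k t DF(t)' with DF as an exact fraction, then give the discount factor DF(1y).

step 1 [1y] zero: DF = P = 602/625 ≈ 0.963200
step 2 [2y] zero: DF = P = 233/250 ≈ 0.932000
step 3 [3y] swap r/1=149/3987: DF=(1 − 149/3987·(0.963200+0.932000))/(1+149/3987) = 8957/10000 ≈ 0.895700
step 4 [4y] zero: DF = P = 4271/5000 ≈ 0.854200
step 5 [5y] swap r/1=1566/44885: DF=(1 − 1566/44885·(0.963200+0.932000+0.895700+0.854200))/(1+1566/44885) = 4217/5000 ≈ 0.843400

1 1 602/625
2 2 233/250
3 3 8957/10000
4 4 4271/5000
5 5 4217/5000
DF(1y) = 602/625 ≈ 0.963200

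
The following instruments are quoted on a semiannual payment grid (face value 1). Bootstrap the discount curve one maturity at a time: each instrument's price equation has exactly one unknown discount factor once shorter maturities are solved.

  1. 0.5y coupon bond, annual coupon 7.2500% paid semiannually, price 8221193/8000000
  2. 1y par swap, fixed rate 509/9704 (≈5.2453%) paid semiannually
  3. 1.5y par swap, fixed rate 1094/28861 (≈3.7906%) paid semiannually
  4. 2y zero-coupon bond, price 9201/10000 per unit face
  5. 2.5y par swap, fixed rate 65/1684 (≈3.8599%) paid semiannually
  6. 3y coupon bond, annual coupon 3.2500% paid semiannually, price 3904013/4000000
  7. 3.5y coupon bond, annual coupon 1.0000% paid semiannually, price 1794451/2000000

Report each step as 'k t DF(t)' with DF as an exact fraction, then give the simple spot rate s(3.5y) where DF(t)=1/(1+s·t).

step 1 [0.5y] bond c/2=29/800: DF=(8221193/8000000 − 29/800·(0))/(1+29/800) = 9917/10000 ≈ 0.991700
step 2 [1y] swap r/2=509/19408: DF=(1 − 509/19408·(0.991700))/(1+509/19408) = 9491/10000 ≈ 0.949100
step 3 [1.5y] swap r/2=547/28861: DF=(1 − 547/28861·(0.991700+0.949100))/(1+547/28861) = 9453/10000 ≈ 0.945300
step 4 [2y] zero: DF = P = 9201/10000 ≈ 0.920100
step 5 [2.5y] swap r/2=65/3368: DF=(1 − 65/3368·(0.991700+0.949100+0.945300+0.920100))/(1+65/3368) = 909/1000 ≈ 0.909000
step 6 [3y] bond c/2=13/800: DF=(3904013/4000000 − 13/800·(0.991700+0.949100+0.945300+0.920100+0.909000))/(1+13/800) = 177/200 ≈ 0.885000
step 7 [3.5y] bond c/2=1/200: DF=(1794451/2000000 − 1/200·(0.991700+0.949100+0.945300+0.920100+0.909000+0.885000))/(1+1/200) = 8649/10000 ≈ 0.864900

1 1/2 9917/10000
2 1 9491/10000
3 3/2 9453/10000
4 2 9201/10000
5 5/2 909/1000
6 3 177/200
7 7/2 8649/10000
s(3.5y) = (1/(8649/10000) − 1)/(7/2) = 386/8649 ≈ 4.4629%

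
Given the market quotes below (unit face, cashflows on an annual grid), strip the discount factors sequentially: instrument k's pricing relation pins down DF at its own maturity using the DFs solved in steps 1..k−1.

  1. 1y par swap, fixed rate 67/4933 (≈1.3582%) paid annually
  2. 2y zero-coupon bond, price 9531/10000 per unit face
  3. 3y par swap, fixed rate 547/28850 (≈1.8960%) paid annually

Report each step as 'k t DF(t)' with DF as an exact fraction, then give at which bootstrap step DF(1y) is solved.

step 1 [1y] swap r/1=67/4933: DF=(1 − 67/4933·(0))/(1+67/4933) = 4933/5000 ≈ 0.986600
step 2 [2y] zero: DF = P = 9531/10000 ≈ 0.953100
step 3 [3y] swap r/1=547/28850: DF=(1 − 547/28850·(0.986600+0.953100))/(1+547/28850) = 9453/10000 ≈ 0.945300

1 1 4933/5000
2 2 9531/10000
3 3 9453/10000
DF(1y) is solved at step 1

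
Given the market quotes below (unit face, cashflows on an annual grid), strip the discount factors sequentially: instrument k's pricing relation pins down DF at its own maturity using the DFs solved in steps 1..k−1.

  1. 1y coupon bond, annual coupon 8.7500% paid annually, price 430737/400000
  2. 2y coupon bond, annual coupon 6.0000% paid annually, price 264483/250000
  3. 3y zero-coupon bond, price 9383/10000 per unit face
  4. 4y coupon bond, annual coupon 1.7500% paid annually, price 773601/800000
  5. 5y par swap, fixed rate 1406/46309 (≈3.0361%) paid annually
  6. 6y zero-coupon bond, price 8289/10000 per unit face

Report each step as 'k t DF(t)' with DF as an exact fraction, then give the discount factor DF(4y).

step 1 [1y] bond c/1=7/80: DF=(430737/400000 − 7/80·(0))/(1+7/80) = 4951/5000 ≈ 0.990200
step 2 [2y] bond c/1=3/50: DF=(264483/250000 − 3/50·(0.990200))/(1+3/50) = 471/500 ≈ 0.942000
step 3 [3y] zero: DF = P = 9383/10000 ≈ 0.938300
step 4 [4y] bond c/1=7/400: DF=(773601/800000 − 7/400·(0.990200+0.942000+0.938300))/(1+7/400) = 901/1000 ≈ 0.901000
step 5 [5y] swap r/1=1406/46309: DF=(1 − 1406/46309·(0.990200+0.942000+0.938300+0.901000))/(1+1406/46309) = 4297/5000 ≈ 0.859400
step 6 [6y] zero: DF = P = 8289/10000 ≈ 0.828900

1 1 4951/5000
2 2 471/500
3 3 9383/10000
4 4 901/1000
5 5 4297/5000
6 6 8289/10000
DF(4y) = 901/1000 ≈ 0.901000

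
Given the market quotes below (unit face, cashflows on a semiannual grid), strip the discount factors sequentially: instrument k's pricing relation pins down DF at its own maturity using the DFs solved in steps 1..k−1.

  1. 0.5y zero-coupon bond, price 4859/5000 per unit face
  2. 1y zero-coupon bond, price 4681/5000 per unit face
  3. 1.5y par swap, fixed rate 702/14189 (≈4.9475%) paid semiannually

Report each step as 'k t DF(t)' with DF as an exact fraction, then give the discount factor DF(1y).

step 1 [0.5y] zero: DF = P = 4859/5000 ≈ 0.971800
step 2 [1y] zero: DF = P = 4681/5000 ≈ 0.936200
step 3 [1.5y] swap r/2=351/14189: DF=(1 − 351/14189·(0.971800+0.936200))/(1+351/14189) = 4649/5000 ≈ 0.929800

1 1/2 4859/5000
2 1 4681/5000
3 3/2 4649/5000
DF(1y) = 4681/5000 ≈ 0.936200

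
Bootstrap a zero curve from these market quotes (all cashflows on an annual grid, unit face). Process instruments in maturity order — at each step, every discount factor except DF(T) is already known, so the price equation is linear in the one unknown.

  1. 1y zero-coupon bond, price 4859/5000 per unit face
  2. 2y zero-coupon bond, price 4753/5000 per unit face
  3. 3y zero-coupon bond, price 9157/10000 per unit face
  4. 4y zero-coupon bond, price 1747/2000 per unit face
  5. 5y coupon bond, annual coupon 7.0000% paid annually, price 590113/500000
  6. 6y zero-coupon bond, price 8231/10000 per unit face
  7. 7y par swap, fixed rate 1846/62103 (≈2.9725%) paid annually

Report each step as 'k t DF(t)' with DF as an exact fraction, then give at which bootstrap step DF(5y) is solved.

1 1 4859/5000
2 2 4753/5000
3 3 9157/10000
4 4 1747/2000
5 5 4301/5000
6 6 8231/10000
7 7 4077/5000
DF(5y) is solved at step 5

step 1 [1y] zero: DF = P = 4859/5000 ≈ 0.971800
step 2 [2y] zero: DF = P = 4753/5000 ≈ 0.950600
step 3 [3y] zero: DF = P = 9157/10000 ≈ 0.915700
step 4 [4y] zero: DF = P = 1747/2000 ≈ 0.873500
step 5 [5y] bond c/1=7/100: DF=(590113/500000 − 7/100·(0.971800+0.950600+0.915700+0.873500))/(1+7/100) = 4301/5000 ≈ 0.860200
step 6 [6y] zero: DF = P = 8231/10000 ≈ 0.823100
step 7 [7y] swap r/1=1846/62103: DF=(1 − 1846/62103·(0.971800+0.950600+0.915700+0.873500+0.860200+0.823100))/(1+1846/62103) = 4077/5000 ≈ 0.815400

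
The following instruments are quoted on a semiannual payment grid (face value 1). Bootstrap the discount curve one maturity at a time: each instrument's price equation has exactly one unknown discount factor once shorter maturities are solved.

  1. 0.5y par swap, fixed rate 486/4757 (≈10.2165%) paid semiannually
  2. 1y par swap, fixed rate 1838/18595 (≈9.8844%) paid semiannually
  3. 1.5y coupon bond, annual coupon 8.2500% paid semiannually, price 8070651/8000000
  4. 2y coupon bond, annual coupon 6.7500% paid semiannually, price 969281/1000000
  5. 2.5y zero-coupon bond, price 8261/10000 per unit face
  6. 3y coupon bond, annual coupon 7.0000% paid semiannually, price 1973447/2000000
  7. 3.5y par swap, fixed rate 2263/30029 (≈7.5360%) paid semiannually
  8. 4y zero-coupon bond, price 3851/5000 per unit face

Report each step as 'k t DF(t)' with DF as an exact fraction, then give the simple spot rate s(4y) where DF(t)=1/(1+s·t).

1 1/2 4757/5000
2 1 9081/10000
3 3/2 1119/1250
4 2 8477/10000
5 5/2 8261/10000
6 3 2009/2500
7 7/2 7737/10000
8 4 3851/5000
s(4y) = (1/(3851/5000) − 1)/(4) = 1149/15404 ≈ 7.4591%

step 1 [0.5y] swap r/2=243/4757: DF=(1 − 243/4757·(0))/(1+243/4757) = 4757/5000 ≈ 0.951400
step 2 [1y] swap r/2=919/18595: DF=(1 − 919/18595·(0.951400))/(1+919/18595) = 9081/10000 ≈ 0.908100
step 3 [1.5y] bond c/2=33/800: DF=(8070651/8000000 − 33/800·(0.951400+0.908100))/(1+33/800) = 1119/1250 ≈ 0.895200
step 4 [2y] bond c/2=27/800: DF=(969281/1000000 − 27/800·(0.951400+0.908100+0.895200))/(1+27/800) = 8477/10000 ≈ 0.847700
step 5 [2.5y] zero: DF = P = 8261/10000 ≈ 0.826100
step 6 [3y] bond c/2=7/200: DF=(1973447/2000000 − 7/200·(0.951400+0.908100+0.895200+0.847700+0.826100))/(1+7/200) = 2009/2500 ≈ 0.803600
step 7 [3.5y] swap r/2=2263/60058: DF=(1 − 2263/60058·(0.951400+0.908100+0.895200+0.847700+0.826100+0.803600))/(1+2263/60058) = 7737/10000 ≈ 0.773700
step 8 [4y] zero: DF = P = 3851/5000 ≈ 0.770200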